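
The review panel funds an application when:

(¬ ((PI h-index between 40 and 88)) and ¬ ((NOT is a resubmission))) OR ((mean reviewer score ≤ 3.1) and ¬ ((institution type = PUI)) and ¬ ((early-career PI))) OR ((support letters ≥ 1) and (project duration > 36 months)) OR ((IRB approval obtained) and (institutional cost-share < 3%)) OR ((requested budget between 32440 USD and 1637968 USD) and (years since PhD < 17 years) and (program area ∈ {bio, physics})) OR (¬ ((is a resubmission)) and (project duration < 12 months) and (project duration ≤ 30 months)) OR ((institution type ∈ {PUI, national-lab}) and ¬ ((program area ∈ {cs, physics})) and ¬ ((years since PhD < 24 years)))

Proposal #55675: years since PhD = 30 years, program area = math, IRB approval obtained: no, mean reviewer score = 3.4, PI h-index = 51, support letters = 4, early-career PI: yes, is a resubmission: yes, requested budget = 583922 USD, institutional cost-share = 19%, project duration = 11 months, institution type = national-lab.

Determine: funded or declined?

Funded

Atomic conditions:
  PI h-index between 40 and 88: 51 in [40, 88] is true
  NOT is a resubmission: yes → false
  mean reviewer score ≤ 3.1: 3.4 ≤ 3.1 is false
  institution type = PUI: national-lab == PUI is false
  early-career PI: yes → true
  support letters ≥ 1: 4 ≥ 1 is true
  project duration > 36 months: 11 > 36 is false
  IRB approval obtained: no → false
  institutional cost-share < 3%: 19 < 3 is false
  requested budget between 32440 USD and 1637968 USD: 583922 in [32440, 1637968] is true
  years since PhD < 17 years: 30 < 17 is false
  program area ∈ {bio, physics}: math is not in the set → false
  is a resubmission: yes → true
  project duration < 12 months: 11 < 12 is true
  project duration ≤ 30 months: 11 ≤ 30 is true
  institution type ∈ {PUI, national-lab}: national-lab is in the set → true
  program area ∈ {cs, physics}: math is not in the set → false
  years since PhD < 24 years: 30 < 24 is false
Combine:
[1.1] NOT true = false
[1.2] NOT false = true
[1] false AND true = false
[2.2] NOT false = true
[2.3] NOT true = false
[2] false AND true AND false = false
[3] true AND false = false
[4] false AND false = false
[5] true AND false AND false = false
[6.1] NOT true = false
[6] false AND true AND true = false
[7.2] NOT false = true
[7.3] NOT false = true
[7] true AND true AND true = true
[root] false OR false OR false OR false OR false OR false OR true = true
Overall: true → funded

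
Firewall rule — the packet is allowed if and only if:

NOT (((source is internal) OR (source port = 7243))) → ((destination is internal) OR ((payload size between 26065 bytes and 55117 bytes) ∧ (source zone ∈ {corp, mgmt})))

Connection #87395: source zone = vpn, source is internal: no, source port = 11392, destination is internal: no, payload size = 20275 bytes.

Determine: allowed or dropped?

Atomic conditions:
  source is internal: no → false
  source port = 7243: 11392 == 7243 is false
  destination is internal: no → false
  payload size between 26065 bytes and 55117 bytes: 20275 in [26065, 55117] is false
  source zone ∈ {corp, mgmt}: vpn is not in the set → false
Combine:
[1.1] false OR false = false
[1] NOT false = true
[2.2] false AND false = false
[2] false OR false = false
[root] true → false = false
Overall: false → dropped

Dropped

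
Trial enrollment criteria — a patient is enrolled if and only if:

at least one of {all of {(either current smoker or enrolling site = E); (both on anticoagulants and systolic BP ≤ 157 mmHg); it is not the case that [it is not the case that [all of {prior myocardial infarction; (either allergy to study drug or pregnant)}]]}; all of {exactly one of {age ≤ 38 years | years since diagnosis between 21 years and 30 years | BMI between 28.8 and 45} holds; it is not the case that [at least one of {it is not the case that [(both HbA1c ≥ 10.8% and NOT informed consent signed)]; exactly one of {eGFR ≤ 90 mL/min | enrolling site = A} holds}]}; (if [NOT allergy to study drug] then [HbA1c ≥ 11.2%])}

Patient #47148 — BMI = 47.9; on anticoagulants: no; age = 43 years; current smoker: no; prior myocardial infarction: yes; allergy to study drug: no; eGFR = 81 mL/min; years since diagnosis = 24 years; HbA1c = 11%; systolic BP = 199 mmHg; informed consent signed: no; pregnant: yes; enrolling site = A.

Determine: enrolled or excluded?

Enrolled

Atomic conditions:
  current smoker: no → false
  enrolling site = E: A == E is false
  on anticoagulants: no → false
  systolic BP ≤ 157 mmHg: 199 ≤ 157 is false
  prior myocardial infarction: yes → true
  allergy to study drug: no → false
  pregnant: yes → true
  age ≤ 38 years: 43 ≤ 38 is false
  years since diagnosis between 21 years and 30 years: 24 in [21, 30] is true
  BMI between 28.8 and 45: 47.9 in [28.8, 45] is false
  HbA1c ≥ 10.8%: 11 ≥ 10.8 is true
  NOT informed consent signed: no → true
  eGFR ≤ 90 mL/min: 81 ≤ 90 is true
  enrolling site = A: A == A is true
  NOT allergy to study drug: no → true
  HbA1c ≥ 11.2%: 11 ≥ 11.2 is false
Combine:
[1.1] false OR false = false
[1.2] false AND false = false
[1.3.1.1.2] false OR true = true
[1.3.1.1] true AND true = true
[1.3.1] NOT true = false
[1.3] NOT false = true
[1] false AND false AND true = false
[2.1] exactly-one(false, true, false) = true
[2.2.1.1.1] true AND true = true
[2.2.1.1] NOT true = false
[2.2.1.2] exactly-one(true, true) = false
[2.2.1] false OR false = false
[2.2] NOT false = true
[2] true AND true = true
[3] true → false = false
[root] false OR true OR false = true
Overall: true → enrolled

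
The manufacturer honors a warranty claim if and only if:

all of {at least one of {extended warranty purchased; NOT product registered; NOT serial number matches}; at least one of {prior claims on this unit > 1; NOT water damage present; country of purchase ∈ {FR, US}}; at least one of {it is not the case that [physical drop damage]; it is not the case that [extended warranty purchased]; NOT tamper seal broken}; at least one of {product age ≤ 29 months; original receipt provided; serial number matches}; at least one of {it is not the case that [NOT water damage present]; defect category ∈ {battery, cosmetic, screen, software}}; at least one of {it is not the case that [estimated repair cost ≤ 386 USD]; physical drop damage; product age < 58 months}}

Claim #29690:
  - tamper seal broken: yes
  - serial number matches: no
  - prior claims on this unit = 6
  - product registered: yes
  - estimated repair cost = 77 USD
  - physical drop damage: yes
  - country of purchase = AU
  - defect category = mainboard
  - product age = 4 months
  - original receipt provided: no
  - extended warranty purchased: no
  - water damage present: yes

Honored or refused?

Atomic conditions:
  extended warranty purchased: no → false
  NOT product registered: yes → false
  NOT serial number matches: no → true
  prior claims on this unit > 1: 6 > 1 is true
  NOT water damage present: yes → false
  country of purchase ∈ {FR, US}: AU is not in the set → false
  physical drop damage: yes → true
  NOT tamper seal broken: yes → false
  product age ≤ 29 months: 4 ≤ 29 is true
  original receipt provided: no → false
  serial number matches: no → false
  defect category ∈ {battery, cosmetic, screen, software}: mainboard is not in the set → false
  estimated repair cost ≤ 386 USD: 77 ≤ 386 is true
  product age < 58 months: 4 < 58 is true
Combine:
[1] false OR false OR true = true
[2] true OR false OR false = true
[3.1] NOT true = false
[3.2] NOT false = true
[3] false OR true OR false = true
[4] true OR false OR false = true
[5.1] NOT false = true
[5] true OR false = true
[6.1] NOT true = false
[6] false OR true OR true = true
[root] true AND true AND true AND true AND true AND true = true
Overall: true → honored

Honored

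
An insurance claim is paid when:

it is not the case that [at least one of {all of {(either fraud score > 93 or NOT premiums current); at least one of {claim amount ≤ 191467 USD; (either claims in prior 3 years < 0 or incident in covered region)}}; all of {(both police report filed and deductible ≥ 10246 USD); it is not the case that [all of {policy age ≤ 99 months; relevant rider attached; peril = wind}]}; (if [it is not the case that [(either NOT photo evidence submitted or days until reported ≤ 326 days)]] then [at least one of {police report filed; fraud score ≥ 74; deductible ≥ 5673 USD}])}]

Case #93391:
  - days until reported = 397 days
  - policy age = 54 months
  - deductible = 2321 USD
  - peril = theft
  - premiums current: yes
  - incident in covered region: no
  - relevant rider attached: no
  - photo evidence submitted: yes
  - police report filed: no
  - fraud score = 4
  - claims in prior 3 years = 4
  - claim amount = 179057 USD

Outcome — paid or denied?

Paid

Atomic conditions:
  fraud score > 93: 4 > 93 is false
  NOT premiums current: yes → false
  claim amount ≤ 191467 USD: 179057 ≤ 191467 is true
  claims in prior 3 years < 0: 4 < 0 is false
  incident in covered region: no → false
  police report filed: no → false
  deductible ≥ 10246 USD: 2321 ≥ 10246 is false
  policy age ≤ 99 months: 54 ≤ 99 is true
  relevant rider attached: no → false
  peril = wind: theft == wind is false
  NOT photo evidence submitted: yes → false
  days until reported ≤ 326 days: 397 ≤ 326 is false
  fraud score ≥ 74: 4 ≥ 74 is false
  deductible ≥ 5673 USD: 2321 ≥ 5673 is false
Combine:
[1.1.1] false OR false = false
[1.1.2.2] false OR false = false
[1.1.2] true OR false = true
[1.1] false AND true = false
[1.2.1] false AND false = false
[1.2.2.1] true AND false AND false = false
[1.2.2] NOT false = true
[1.2] false AND true = false
[1.3.1.1] false OR false = false
[1.3.1] NOT false = true
[1.3.2] false OR false OR false = false
[1.3] true → false = false
[1] false OR false OR false = false
[root] NOT false = true
Overall: true → paid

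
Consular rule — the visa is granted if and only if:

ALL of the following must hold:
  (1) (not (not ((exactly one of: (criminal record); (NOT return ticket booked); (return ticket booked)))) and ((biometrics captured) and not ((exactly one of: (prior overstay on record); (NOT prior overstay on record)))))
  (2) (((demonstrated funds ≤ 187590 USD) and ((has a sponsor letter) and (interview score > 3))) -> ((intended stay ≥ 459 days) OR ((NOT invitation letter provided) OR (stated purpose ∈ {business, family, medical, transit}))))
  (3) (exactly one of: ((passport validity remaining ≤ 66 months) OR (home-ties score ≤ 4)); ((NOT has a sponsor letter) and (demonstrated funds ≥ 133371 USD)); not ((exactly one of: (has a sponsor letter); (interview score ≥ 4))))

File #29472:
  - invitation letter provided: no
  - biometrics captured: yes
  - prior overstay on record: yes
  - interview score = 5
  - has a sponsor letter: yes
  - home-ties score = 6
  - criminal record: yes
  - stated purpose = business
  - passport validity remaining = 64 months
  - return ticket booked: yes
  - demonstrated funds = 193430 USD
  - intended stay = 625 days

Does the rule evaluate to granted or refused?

Refused

Atomic conditions:
  criminal record: yes → true
  NOT return ticket booked: yes → false
  return ticket booked: yes → true
  biometrics captured: yes → true
  prior overstay on record: yes → true
  NOT prior overstay on record: yes → false
  demonstrated funds ≤ 187590 USD: 193430 ≤ 187590 is false
  has a sponsor letter: yes → true
  interview score > 3: 5 > 3 is true
  intended stay ≥ 459 days: 625 ≥ 459 is true
  NOT invitation letter provided: no → true
  stated purpose ∈ {business, family, medical, transit}: business is in the set → true
  passport validity remaining ≤ 66 months: 64 ≤ 66 is true
  home-ties score ≤ 4: 6 ≤ 4 is false
  NOT has a sponsor letter: yes → false
  demonstrated funds ≥ 133371 USD: 193430 ≥ 133371 is true
  interview score ≥ 4: 5 ≥ 4 is true
Combine:
[1.1.1.1] exactly-one(true, false, true) = false
[1.1.1] NOT false = true
[1.1] NOT true = false
[1.2.2.1] exactly-one(true, false) = true
[1.2.2] NOT true = false
[1.2] true AND false = false
[1] false AND false = false
[2.1.2] true AND true = true
[2.1] false AND true = false
[2.2.2] true OR true = true
[2.2] true OR true = true
[2] false → true (antecedent false ⇒ implication holds) = true
[3.1] true OR false = true
[3.2] false AND true = false
[3.3.1] exactly-one(true, true) = false
[3.3] NOT false = true
[3] exactly-one(true, false, true) = false
[root] false AND true AND false = false
Overall: false → refused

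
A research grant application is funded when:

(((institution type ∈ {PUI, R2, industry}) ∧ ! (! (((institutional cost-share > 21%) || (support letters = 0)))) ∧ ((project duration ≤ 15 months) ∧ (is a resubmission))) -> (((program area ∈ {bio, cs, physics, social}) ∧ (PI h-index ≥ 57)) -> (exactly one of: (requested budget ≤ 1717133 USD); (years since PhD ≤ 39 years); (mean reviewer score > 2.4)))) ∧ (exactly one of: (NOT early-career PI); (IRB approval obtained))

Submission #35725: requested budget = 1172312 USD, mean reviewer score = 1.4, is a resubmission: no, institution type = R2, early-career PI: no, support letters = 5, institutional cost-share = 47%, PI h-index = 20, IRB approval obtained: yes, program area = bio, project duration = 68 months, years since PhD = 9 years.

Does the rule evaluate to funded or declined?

Declined

Atomic conditions:
  institution type ∈ {PUI, R2, industry}: R2 is in the set → true
  institutional cost-share > 21%: 47 > 21 is true
  support letters = 0: 5 == 0 is false
  project duration ≤ 15 months: 68 ≤ 15 is false
  is a resubmission: no → false
  program area ∈ {bio, cs, physics, social}: bio is in the set → true
  PI h-index ≥ 57: 20 ≥ 57 is false
  requested budget ≤ 1717133 USD: 1172312 ≤ 1717133 is true
  years since PhD ≤ 39 years: 9 ≤ 39 is true
  mean reviewer score > 2.4: 1.4 > 2.4 is false
  NOT early-career PI: no → true
  IRB approval obtained: yes → true
Combine:
[1.1.2.1.1] true OR false = true
[1.1.2.1] NOT true = false
[1.1.2] NOT false = true
[1.1.3] false AND false = false
[1.1] true AND true AND false = false
[1.2.1] true AND false = false
[1.2.2] exactly-one(true, true, false) = false
[1.2] false → false (antecedent false ⇒ implication holds) = true
[1] false → true (antecedent false ⇒ implication holds) = true
[2] exactly-one(true, true) = false
[root] true AND false = false
Overall: false → declined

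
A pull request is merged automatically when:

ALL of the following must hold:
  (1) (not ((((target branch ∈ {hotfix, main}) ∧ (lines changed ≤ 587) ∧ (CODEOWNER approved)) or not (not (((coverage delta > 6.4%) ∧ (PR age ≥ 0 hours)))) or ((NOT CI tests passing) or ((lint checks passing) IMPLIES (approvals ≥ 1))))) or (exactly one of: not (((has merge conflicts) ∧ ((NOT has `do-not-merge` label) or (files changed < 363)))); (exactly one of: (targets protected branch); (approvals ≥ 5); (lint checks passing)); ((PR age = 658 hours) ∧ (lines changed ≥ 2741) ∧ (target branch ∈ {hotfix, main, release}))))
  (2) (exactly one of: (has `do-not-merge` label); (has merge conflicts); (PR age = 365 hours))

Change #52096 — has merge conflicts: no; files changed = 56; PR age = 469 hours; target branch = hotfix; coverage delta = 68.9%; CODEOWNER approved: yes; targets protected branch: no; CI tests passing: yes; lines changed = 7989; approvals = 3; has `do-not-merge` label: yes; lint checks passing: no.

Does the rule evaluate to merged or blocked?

Merged

Atomic conditions:
  target branch ∈ {hotfix, main}: hotfix is in the set → true
  lines changed ≤ 587: 7989 ≤ 587 is false
  CODEOWNER approved: yes → true
  coverage delta > 6.4%: 68.9 > 6.4 is true
  PR age ≥ 0 hours: 469 ≥ 0 is true
  NOT CI tests passing: yes → false
  lint checks passing: no → false
  approvals ≥ 1: 3 ≥ 1 is true
  has merge conflicts: no → false
  NOT has `do-not-merge` label: yes → false
  files changed < 363: 56 < 363 is true
  targets protected branch: no → false
  approvals ≥ 5: 3 ≥ 5 is false
  PR age = 658 hours: 469 == 658 is false
  lines changed ≥ 2741: 7989 ≥ 2741 is true
  target branch ∈ {hotfix, main, release}: hotfix is in the set → true
  has `do-not-merge` label: yes → true
  PR age = 365 hours: 469 == 365 is false
Combine:
[1.1.1.1] true AND false AND true = false
[1.1.1.2.1.1] true AND true = true
[1.1.1.2.1] NOT true = false
[1.1.1.2] NOT false = true
[1.1.1.3.2] false → true (antecedent false ⇒ implication holds) = true
[1.1.1.3] false OR true = true
[1.1.1] false OR true OR true = true
[1.1] NOT true = false
[1.2.1.1.2] false OR true = true
[1.2.1.1] false AND true = false
[1.2.1] NOT false = true
[1.2.2] exactly-one(false, false, false) = false
[1.2.3] false AND true AND true = false
[1.2] exactly-one(true, false, false) = true
[1] false OR true = true
[2] exactly-one(true, false, false) = true
[root] true AND true = true
Overall: true → merged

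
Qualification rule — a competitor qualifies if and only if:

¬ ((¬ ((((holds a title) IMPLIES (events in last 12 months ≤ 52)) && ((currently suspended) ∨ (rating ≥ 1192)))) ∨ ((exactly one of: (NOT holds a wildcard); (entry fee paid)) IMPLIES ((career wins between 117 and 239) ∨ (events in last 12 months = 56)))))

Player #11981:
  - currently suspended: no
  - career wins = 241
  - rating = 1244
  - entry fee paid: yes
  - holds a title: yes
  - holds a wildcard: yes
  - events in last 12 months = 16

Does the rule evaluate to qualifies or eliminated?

Qualifies

Atomic conditions:
  holds a title: yes → true
  events in last 12 months ≤ 52: 16 ≤ 52 is true
  currently suspended: no → false
  rating ≥ 1192: 1244 ≥ 1192 is true
  NOT holds a wildcard: yes → false
  entry fee paid: yes → true
  career wins between 117 and 239: 241 in [117, 239] is false
  events in last 12 months = 56: 16 == 56 is false
Combine:
[1.1.1.1] true → true = true
[1.1.1.2] false OR true = true
[1.1.1] true AND true = true
[1.1] NOT true = false
[1.2.1] exactly-one(false, true) = true
[1.2.2] false OR false = false
[1.2] true → false = false
[1] false OR false = false
[root] NOT false = true
Overall: true → qualifies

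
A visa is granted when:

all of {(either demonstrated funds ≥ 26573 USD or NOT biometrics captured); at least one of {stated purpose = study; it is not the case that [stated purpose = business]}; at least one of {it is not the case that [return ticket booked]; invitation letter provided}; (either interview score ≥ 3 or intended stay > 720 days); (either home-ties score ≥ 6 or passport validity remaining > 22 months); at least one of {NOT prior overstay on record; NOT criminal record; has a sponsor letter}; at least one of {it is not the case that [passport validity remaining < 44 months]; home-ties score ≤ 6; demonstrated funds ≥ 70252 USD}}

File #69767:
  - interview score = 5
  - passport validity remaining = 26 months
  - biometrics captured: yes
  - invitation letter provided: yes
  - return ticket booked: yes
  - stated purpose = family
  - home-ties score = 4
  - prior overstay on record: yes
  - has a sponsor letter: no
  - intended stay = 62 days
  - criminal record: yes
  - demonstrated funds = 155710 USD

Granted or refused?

Atomic conditions:
  demonstrated funds ≥ 26573 USD: 155710 ≥ 26573 is true
  NOT biometrics captured: yes → false
  stated purpose = study: family == study is false
  stated purpose = business: family == business is false
  return ticket booked: yes → true
  invitation letter provided: yes → true
  interview score ≥ 3: 5 ≥ 3 is true
  intended stay > 720 days: 62 > 720 is false
  home-ties score ≥ 6: 4 ≥ 6 is false
  passport validity remaining > 22 months: 26 > 22 is true
  NOT prior overstay on record: yes → false
  NOT criminal record: yes → false
  has a sponsor letter: no → false
  passport validity remaining < 44 months: 26 < 44 is true
  home-ties score ≤ 6: 4 ≤ 6 is true
  demonstrated funds ≥ 70252 USD: 155710 ≥ 70252 is true
Combine:
[1] true OR false = true
[2.2] NOT false = true
[2] false OR true = true
[3.1] NOT true = false
[3] false OR true = true
[4] true OR false = true
[5] false OR true = true
[6] false OR false OR false = false
[7.1] NOT true = false
[7] false OR true OR true = true
[root] true AND true AND true AND true AND true AND false AND true = false
Overall: false → refused

Refused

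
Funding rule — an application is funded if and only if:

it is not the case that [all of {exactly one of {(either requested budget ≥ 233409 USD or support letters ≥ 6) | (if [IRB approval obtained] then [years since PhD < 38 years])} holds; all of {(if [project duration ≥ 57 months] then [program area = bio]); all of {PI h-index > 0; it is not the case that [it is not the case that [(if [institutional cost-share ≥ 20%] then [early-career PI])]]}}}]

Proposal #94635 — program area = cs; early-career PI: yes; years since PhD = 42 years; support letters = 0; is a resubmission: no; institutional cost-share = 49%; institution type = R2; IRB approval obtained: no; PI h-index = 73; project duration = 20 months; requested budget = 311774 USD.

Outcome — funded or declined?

Funded

Atomic conditions:
  requested budget ≥ 233409 USD: 311774 ≥ 233409 is true
  support letters ≥ 6: 0 ≥ 6 is false
  IRB approval obtained: no → false
  years since PhD < 38 years: 42 < 38 is false
  project duration ≥ 57 months: 20 ≥ 57 is false
  program area = bio: cs == bio is false
  PI h-index > 0: 73 > 0 is true
  institutional cost-share ≥ 20%: 49 ≥ 20 is true
  early-career PI: yes → true
Combine:
[1.1.1] true OR false = true
[1.1.2] false → false (antecedent false ⇒ implication holds) = true
[1.1] exactly-one(true, true) = false
[1.2.1] false → false (antecedent false ⇒ implication holds) = true
[1.2.2.2.1.1] true → true = true
[1.2.2.2.1] NOT true = false
[1.2.2.2] NOT false = true
[1.2.2] true AND true = true
[1.2] true AND true = true
[1] false AND true = false
[root] NOT false = true
Overall: true → funded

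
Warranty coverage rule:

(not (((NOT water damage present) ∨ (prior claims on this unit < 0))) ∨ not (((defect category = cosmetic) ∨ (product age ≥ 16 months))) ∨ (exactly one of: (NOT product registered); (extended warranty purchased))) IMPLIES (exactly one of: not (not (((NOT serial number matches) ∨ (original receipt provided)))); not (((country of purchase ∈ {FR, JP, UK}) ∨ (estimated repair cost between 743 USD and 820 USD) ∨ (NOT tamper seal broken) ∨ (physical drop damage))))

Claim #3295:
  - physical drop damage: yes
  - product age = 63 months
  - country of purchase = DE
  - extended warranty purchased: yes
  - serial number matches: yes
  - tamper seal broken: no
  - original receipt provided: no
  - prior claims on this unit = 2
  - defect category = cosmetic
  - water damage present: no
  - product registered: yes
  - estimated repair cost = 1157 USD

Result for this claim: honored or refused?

Atomic conditions:
  NOT water damage present: no → true
  prior claims on this unit < 0: 2 < 0 is false
  defect category = cosmetic: cosmetic == cosmetic is true
  product age ≥ 16 months: 63 ≥ 16 is true
  NOT product registered: yes → false
  extended warranty purchased: yes → true
  NOT serial number matches: yes → false
  original receipt provided: no → false
  country of purchase ∈ {FR, JP, UK}: DE is not in the set → false
  estimated repair cost between 743 USD and 820 USD: 1157 in [743, 820] is false
  NOT tamper seal broken: no → true
  physical drop damage: yes → true
Combine:
[1.1.1] true OR false = true
[1.1] NOT true = false
[1.2.1] true OR true = true
[1.2] NOT true = false
[1.3] exactly-one(false, true) = true
[1] false OR false OR true = true
[2.1.1.1] false OR false = false
[2.1.1] NOT false = true
[2.1] NOT true = false
[2.2.1] false OR false OR true OR true = true
[2.2] NOT true = false
[2] exactly-one(false, false) = false
[root] true → false = false
Overall: false → refused

Refused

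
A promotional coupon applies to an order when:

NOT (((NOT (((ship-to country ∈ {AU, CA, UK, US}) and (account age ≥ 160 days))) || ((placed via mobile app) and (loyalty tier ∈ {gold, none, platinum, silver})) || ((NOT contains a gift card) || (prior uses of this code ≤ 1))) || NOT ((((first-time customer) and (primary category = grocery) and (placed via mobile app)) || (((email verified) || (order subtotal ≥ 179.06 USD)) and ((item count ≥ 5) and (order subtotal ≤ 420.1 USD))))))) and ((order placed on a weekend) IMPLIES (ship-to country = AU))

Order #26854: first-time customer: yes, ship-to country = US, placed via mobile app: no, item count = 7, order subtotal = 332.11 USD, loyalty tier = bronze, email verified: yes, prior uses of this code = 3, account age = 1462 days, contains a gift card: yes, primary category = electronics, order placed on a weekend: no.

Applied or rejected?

Atomic conditions:
  ship-to country ∈ {AU, CA, UK, US}: US is in the set → true
  account age ≥ 160 days: 1462 ≥ 160 is true
  placed via mobile app: no → false
  loyalty tier ∈ {gold, none, platinum, silver}: bronze is not in the set → false
  NOT contains a gift card: yes → false
  prior uses of this code ≤ 1: 3 ≤ 1 is false
  first-time customer: yes → true
  primary category = grocery: electronics == grocery is false
  email verified: yes → true
  order subtotal ≥ 179.06 USD: 332.11 ≥ 179.06 is true
  item count ≥ 5: 7 ≥ 5 is true
  order subtotal ≤ 420.1 USD: 332.11 ≤ 420.1 is true
  order placed on a weekend: no → false
  ship-to country = AU: US == AU is false
Combine:
[1.1.1.1.1] true AND true = true
[1.1.1.1] NOT true = false
[1.1.1.2] false AND false = false
[1.1.1.3] false OR false = false
[1.1.1] false OR false OR false = false
[1.1.2.1.1] true AND false AND false = false
[1.1.2.1.2.1] true OR true = true
[1.1.2.1.2.2] true AND true = true
[1.1.2.1.2] true AND true = true
[1.1.2.1] false OR true = true
[1.1.2] NOT true = false
[1.1] false OR false = false
[1] NOT false = true
[2] false → false (antecedent false ⇒ implication holds) = true
[root] true AND true = true
Overall: true → applied

Applied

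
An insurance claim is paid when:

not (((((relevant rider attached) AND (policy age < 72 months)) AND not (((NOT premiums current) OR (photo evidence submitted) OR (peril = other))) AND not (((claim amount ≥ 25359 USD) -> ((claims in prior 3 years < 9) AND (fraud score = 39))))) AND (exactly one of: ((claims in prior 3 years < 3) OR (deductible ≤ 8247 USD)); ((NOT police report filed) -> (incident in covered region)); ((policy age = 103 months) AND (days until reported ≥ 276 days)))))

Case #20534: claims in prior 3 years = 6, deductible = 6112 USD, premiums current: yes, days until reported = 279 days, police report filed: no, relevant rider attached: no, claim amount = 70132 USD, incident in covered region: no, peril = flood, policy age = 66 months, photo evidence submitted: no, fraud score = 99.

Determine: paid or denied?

Atomic conditions:
  relevant rider attached: no → false
  policy age < 72 months: 66 < 72 is true
  NOT premiums current: yes → false
  photo evidence submitted: no → false
  peril = other: flood == other is false
  claim amount ≥ 25359 USD: 70132 ≥ 25359 is true
  claims in prior 3 years < 9: 6 < 9 is true
  fraud score = 39: 99 == 39 is false
  claims in prior 3 years < 3: 6 < 3 is false
  deductible ≤ 8247 USD: 6112 ≤ 8247 is true
  NOT police report filed: no → true
  incident in covered region: no → false
  policy age = 103 months: 66 == 103 is false
  days until reported ≥ 276 days: 279 ≥ 276 is true
Combine:
[1.1.1] false AND true = false
[1.1.2.1] false OR false OR false = false
[1.1.2] NOT false = true
[1.1.3.1.2] true AND false = false
[1.1.3.1] true → false = false
[1.1.3] NOT false = true
[1.1] false AND true AND true = false
[1.2.1] false OR true = true
[1.2.2] true → false = false
[1.2.3] false AND true = false
[1.2] exactly-one(true, false, false) = true
[1] false AND true = false
[root] NOT false = true
Overall: true → paid

Paid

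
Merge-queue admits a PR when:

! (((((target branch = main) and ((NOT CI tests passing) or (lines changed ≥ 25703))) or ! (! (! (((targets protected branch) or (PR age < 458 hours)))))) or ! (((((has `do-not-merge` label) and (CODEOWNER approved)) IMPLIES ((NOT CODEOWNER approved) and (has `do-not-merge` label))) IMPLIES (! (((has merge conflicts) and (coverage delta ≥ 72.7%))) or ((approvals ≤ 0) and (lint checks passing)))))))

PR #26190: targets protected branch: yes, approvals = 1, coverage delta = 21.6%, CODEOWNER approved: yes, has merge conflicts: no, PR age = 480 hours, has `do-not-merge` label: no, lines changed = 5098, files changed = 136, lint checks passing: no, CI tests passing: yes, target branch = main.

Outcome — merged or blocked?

Merged

Atomic conditions:
  target branch = main: main == main is true
  NOT CI tests passing: yes → false
  lines changed ≥ 25703: 5098 ≥ 25703 is false
  targets protected branch: yes → true
  PR age < 458 hours: 480 < 458 is false
  has `do-not-merge` label: no → false
  CODEOWNER approved: yes → true
  NOT CODEOWNER approved: yes → false
  has merge conflicts: no → false
  coverage delta ≥ 72.7%: 21.6 ≥ 72.7 is false
  approvals ≤ 0: 1 ≤ 0 is false
  lint checks passing: no → false
Combine:
[1.1.1.2] false OR false = false
[1.1.1] true AND false = false
[1.1.2.1.1.1] true OR false = true
[1.1.2.1.1] NOT true = false
[1.1.2.1] NOT false = true
[1.1.2] NOT true = false
[1.1] false OR false = false
[1.2.1.1.1] false AND true = false
[1.2.1.1.2] false AND false = false
[1.2.1.1] false → false (antecedent false ⇒ implication holds) = true
[1.2.1.2.1.1] false AND false = false
[1.2.1.2.1] NOT false = true
[1.2.1.2.2] false AND false = false
[1.2.1.2] true OR false = true
[1.2.1] true → true = true
[1.2] NOT true = false
[1] false OR false = false
[root] NOT false = true
Overall: true → merged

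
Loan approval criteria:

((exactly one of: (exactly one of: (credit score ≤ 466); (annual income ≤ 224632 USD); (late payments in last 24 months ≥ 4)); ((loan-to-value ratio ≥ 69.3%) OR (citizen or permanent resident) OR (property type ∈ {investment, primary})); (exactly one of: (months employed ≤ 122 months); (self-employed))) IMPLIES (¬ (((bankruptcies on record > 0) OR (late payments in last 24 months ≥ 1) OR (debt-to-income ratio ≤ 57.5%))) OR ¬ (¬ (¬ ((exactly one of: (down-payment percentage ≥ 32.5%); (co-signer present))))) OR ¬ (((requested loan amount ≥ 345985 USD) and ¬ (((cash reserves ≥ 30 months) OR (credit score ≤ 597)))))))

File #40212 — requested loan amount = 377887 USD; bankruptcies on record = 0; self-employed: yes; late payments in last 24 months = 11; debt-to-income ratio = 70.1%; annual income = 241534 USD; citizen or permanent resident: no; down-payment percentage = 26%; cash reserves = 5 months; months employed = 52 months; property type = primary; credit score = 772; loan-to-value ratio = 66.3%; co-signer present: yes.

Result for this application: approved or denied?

Approved

Atomic conditions:
  credit score ≤ 466: 772 ≤ 466 is false
  annual income ≤ 224632 USD: 241534 ≤ 224632 is false
  late payments in last 24 months ≥ 4: 11 ≥ 4 is true
  loan-to-value ratio ≥ 69.3%: 66.3 ≥ 69.3 is false
  citizen or permanent resident: no → false
  property type ∈ {investment, primary}: primary is in the set → true
  months employed ≤ 122 months: 52 ≤ 122 is true
  self-employed: yes → true
  bankruptcies on record > 0: 0 > 0 is false
  late payments in last 24 months ≥ 1: 11 ≥ 1 is true
  debt-to-income ratio ≤ 57.5%: 70.1 ≤ 57.5 is false
  down-payment percentage ≥ 32.5%: 26 ≥ 32.5 is false
  co-signer present: yes → true
  requested loan amount ≥ 345985 USD: 377887 ≥ 345985 is true
  cash reserves ≥ 30 months: 5 ≥ 30 is false
  credit score ≤ 597: 772 ≤ 597 is false
Combine:
[1.1] exactly-one(false, false, true) = true
[1.2] false OR false OR true = true
[1.3] exactly-one(true, true) = false
[1] exactly-one(true, true, false) = false
[2.1.1] false OR true OR false = true
[2.1] NOT true = false
[2.2.1.1.1] exactly-one(false, true) = true
[2.2.1.1] NOT true = false
[2.2.1] NOT false = true
[2.2] NOT true = false
[2.3.1.2.1] false OR false = false
[2.3.1.2] NOT false = true
[2.3.1] true AND true = true
[2.3] NOT true = false
[2] false OR false OR false = false
[root] false → false (antecedent false ⇒ implication holds) = true
Overall: true → approved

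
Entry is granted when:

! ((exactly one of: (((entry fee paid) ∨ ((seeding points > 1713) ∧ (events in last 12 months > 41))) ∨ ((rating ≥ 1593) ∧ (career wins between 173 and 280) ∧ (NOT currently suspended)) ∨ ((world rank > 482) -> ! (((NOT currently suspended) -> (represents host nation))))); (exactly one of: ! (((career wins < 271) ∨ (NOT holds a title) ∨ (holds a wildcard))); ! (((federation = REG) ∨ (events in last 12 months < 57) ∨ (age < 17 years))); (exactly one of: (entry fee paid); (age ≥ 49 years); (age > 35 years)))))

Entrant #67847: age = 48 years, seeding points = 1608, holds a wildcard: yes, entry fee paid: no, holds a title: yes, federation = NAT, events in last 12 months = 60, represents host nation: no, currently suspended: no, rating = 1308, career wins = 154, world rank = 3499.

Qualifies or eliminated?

Atomic conditions:
  entry fee paid: no → false
  seeding points > 1713: 1608 > 1713 is false
  events in last 12 months > 41: 60 > 41 is true
  rating ≥ 1593: 1308 ≥ 1593 is false
  career wins between 173 and 280: 154 in [173, 280] is false
  NOT currently suspended: no → true
  world rank > 482: 3499 > 482 is true
  represents host nation: no → false
  career wins < 271: 154 < 271 is true
  NOT holds a title: yes → false
  holds a wildcard: yes → true
  federation = REG: NAT == REG is false
  events in last 12 months < 57: 60 < 57 is false
  age < 17 years: 48 < 17 is false
  age ≥ 49 years: 48 ≥ 49 is false
  age > 35 years: 48 > 35 is true
Combine:
[1.1.1.2] false AND true = false
[1.1.1] false OR false = false
[1.1.2] false AND false AND true = false
[1.1.3.2.1] true → false = false
[1.1.3.2] NOT false = true
[1.1.3] true → true = true
[1.1] false OR false OR true = true
[1.2.1.1] true OR false OR true = true
[1.2.1] NOT true = false
[1.2.2.1] false OR false OR false = false
[1.2.2] NOT false = true
[1.2.3] exactly-one(false, false, true) = true
[1.2] exactly-one(false, true, true) = false
[1] exactly-one(true, false) = true
[root] NOT true = false
Overall: false → eliminated

Eliminated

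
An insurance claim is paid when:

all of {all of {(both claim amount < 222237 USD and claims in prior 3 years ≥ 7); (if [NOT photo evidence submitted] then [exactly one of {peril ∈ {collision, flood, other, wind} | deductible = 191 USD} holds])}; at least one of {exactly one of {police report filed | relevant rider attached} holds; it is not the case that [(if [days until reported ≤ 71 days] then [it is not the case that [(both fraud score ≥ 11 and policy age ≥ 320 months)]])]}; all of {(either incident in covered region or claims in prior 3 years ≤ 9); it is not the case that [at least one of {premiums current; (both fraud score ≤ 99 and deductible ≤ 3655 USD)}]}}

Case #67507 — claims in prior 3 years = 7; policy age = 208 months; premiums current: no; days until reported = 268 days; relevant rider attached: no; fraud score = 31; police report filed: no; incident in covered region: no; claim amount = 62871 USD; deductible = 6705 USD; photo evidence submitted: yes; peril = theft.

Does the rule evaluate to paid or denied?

Denied

Atomic conditions:
  claim amount < 222237 USD: 62871 < 222237 is true
  claims in prior 3 years ≥ 7: 7 ≥ 7 is true
  NOT photo evidence submitted: yes → false
  peril ∈ {collision, flood, other, wind}: theft is not in the set → false
  deductible = 191 USD: 6705 == 191 is false
  police report filed: no → false
  relevant rider attached: no → false
  days until reported ≤ 71 days: 268 ≤ 71 is false
  fraud score ≥ 11: 31 ≥ 11 is true
  policy age ≥ 320 months: 208 ≥ 320 is false
  incident in covered region: no → false
  claims in prior 3 years ≤ 9: 7 ≤ 9 is true
  premiums current: no → false
  fraud score ≤ 99: 31 ≤ 99 is true
  deductible ≤ 3655 USD: 6705 ≤ 3655 is false
Combine:
[1.1] true AND true = true
[1.2.2] exactly-one(false, false) = false
[1.2] false → false (antecedent false ⇒ implication holds) = true
[1] true AND true = true
[2.1] exactly-one(false, false) = false
[2.2.1.2.1] true AND false = false
[2.2.1.2] NOT false = true
[2.2.1] false → true (antecedent false ⇒ implication holds) = true
[2.2] NOT true = false
[2] false OR false = false
[3.1] false OR true = true
[3.2.1.2] true AND false = false
[3.2.1] false OR false = false
[3.2] NOT false = true
[3] true AND true = true
[root] true AND false AND true = false
Overall: false → denied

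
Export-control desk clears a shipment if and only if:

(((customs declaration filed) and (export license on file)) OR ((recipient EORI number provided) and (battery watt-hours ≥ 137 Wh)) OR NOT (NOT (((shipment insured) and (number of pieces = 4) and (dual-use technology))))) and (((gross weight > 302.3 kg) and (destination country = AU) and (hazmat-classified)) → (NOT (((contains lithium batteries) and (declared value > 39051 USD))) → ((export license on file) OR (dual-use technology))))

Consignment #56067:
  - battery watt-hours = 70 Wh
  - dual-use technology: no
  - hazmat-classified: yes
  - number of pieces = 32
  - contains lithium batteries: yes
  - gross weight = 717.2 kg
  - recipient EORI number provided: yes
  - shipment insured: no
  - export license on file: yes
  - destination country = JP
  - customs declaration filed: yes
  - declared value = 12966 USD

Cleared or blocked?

Cleared

Atomic conditions:
  customs declaration filed: yes → true
  export license on file: yes → true
  recipient EORI number provided: yes → true
  battery watt-hours ≥ 137 Wh: 70 ≥ 137 is false
  shipment insured: no → false
  number of pieces = 4: 32 == 4 is false
  dual-use technology: no → false
  gross weight > 302.3 kg: 717.2 > 302.3 is true
  destination country = AU: JP == AU is false
  hazmat-classified: yes → true
  contains lithium batteries: yes → true
  declared value > 39051 USD: 12966 > 39051 is false
Combine:
[1.1] true AND true = true
[1.2] true AND false = false
[1.3.1.1] false AND false AND false = false
[1.3.1] NOT false = true
[1.3] NOT true = false
[1] true OR false OR false = true
[2.1] true AND false AND true = false
[2.2.1.1] true AND false = false
[2.2.1] NOT false = true
[2.2.2] true OR false = true
[2.2] true → true = true
[2] false → true (antecedent false ⇒ implication holds) = true
[root] true AND true = true
Overall: true → cleared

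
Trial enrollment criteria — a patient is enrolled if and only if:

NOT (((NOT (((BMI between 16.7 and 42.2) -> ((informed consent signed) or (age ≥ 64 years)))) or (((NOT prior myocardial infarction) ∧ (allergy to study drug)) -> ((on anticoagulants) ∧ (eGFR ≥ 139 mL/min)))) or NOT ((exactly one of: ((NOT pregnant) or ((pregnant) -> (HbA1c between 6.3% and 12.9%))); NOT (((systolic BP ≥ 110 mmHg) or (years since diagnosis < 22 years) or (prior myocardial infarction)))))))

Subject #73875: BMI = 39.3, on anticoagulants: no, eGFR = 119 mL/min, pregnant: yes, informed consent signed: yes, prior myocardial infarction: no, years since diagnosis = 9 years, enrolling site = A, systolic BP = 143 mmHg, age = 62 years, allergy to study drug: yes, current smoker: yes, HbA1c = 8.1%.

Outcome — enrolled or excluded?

Enrolled

Atomic conditions:
  BMI between 16.7 and 42.2: 39.3 in [16.7, 42.2] is true
  informed consent signed: yes → true
  age ≥ 64 years: 62 ≥ 64 is false
  NOT prior myocardial infarction: no → true
  allergy to study drug: yes → true
  on anticoagulants: no → false
  eGFR ≥ 139 mL/min: 119 ≥ 139 is false
  NOT pregnant: yes → false
  pregnant: yes → true
  HbA1c between 6.3% and 12.9%: 8.1 in [6.3, 12.9] is true
  systolic BP ≥ 110 mmHg: 143 ≥ 110 is true
  years since diagnosis < 22 years: 9 < 22 is true
  prior myocardial infarction: no → false
Combine:
[1.1.1.1.2] true OR false = true
[1.1.1.1] true → true = true
[1.1.1] NOT true = false
[1.1.2.1] true AND true = true
[1.1.2.2] false AND false = false
[1.1.2] true → false = false
[1.1] false OR false = false
[1.2.1.1.2] true → true = true
[1.2.1.1] false OR true = true
[1.2.1.2.1] true OR true OR false = true
[1.2.1.2] NOT true = false
[1.2.1] exactly-one(true, false) = true
[1.2] NOT true = false
[1] false OR false = false
[root] NOT false = true
Overall: true → enrolled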